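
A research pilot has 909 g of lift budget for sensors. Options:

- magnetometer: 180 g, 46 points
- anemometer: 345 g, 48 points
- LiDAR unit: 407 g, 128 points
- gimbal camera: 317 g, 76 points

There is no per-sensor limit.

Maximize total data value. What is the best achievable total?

256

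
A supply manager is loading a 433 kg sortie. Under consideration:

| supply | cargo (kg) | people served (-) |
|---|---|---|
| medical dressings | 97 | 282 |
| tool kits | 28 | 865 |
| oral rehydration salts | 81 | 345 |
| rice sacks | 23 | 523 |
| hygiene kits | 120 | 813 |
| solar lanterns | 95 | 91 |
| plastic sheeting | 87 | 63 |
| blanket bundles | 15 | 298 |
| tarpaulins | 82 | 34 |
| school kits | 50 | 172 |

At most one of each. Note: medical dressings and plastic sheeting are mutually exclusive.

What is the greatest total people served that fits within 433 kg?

Ranking by ratio (people served/kg): tool kits 30.89, rice sacks 22.74, blanket bundles 19.87.
The ratio ordering already packs tightly: medical dressings + tool kits + oral rehydration salts + rice sacks + hygiene kits + blanket bundles + school kits, 414 kg, 3298.

3298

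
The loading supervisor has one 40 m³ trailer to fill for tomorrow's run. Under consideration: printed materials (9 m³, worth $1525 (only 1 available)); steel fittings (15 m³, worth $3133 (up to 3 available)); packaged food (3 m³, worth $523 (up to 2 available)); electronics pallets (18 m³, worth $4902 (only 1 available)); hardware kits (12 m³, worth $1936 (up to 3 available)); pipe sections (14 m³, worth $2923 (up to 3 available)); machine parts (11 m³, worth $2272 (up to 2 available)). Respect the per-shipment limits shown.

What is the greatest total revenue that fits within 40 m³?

Ranking by ratio (revenue/m³): electronics pallets 272.33, steel fittings 208.87, pipe sections 208.79.
Greedy by ratio would take steel fittings + 2×packaged food + electronics pallets: 39 m³ used, total 9081.
Dropping steel fittings and 2×packaged food frees 21 m³; slotting in 2×machine parts (22 m³) lifts the total to 9446 at 40 m³.

9446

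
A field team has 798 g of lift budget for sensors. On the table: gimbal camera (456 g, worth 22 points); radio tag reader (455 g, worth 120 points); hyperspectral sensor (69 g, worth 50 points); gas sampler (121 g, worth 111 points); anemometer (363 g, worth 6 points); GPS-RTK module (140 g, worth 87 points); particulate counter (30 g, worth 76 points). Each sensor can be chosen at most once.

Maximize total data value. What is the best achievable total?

Filling by ratio: hyperspectral sensor + gas sampler + anemometer + GPS-RTK module + particulate counter for 330, with 75 g left unused.
Replace hyperspectral sensor and anemometer with radio tag reader: the trade gains 64 net, giving 394 at 746 g.
Next best is radio tag reader + hyperspectral sensor + gas sampler + GPS-RTK module at 368 (785 g) — short by 26.

394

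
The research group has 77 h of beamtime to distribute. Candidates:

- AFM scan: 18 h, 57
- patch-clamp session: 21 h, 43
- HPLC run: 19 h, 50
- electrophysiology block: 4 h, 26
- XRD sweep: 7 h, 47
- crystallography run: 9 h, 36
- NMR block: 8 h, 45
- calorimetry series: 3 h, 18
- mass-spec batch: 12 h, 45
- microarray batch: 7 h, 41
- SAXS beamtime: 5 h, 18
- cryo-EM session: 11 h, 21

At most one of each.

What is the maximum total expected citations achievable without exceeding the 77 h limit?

Best packing: AFM scan + electrophysiology block + XRD sweep + crystallography run + NMR block + calorimetry series + mass-spec batch + microarray batch + SAXS beamtime — 73 h, 333 total.
Next best is HPLC run + electrophysiology block + XRD sweep + crystallography run + NMR block + calorimetry series + mass-spec batch + microarray batch + SAXS beamtime at 326 (74 h) — short by 7.

333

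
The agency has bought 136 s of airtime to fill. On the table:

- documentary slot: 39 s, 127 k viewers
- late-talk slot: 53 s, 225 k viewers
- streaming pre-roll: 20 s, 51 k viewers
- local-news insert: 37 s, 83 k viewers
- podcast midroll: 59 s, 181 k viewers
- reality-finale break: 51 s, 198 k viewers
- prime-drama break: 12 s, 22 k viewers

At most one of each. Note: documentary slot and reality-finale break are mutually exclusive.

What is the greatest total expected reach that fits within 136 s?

496

Taking late-talk slot + streaming pre-roll + reality-finale break + prime-drama break: 136 s used, 496 in expected reach.
The closest alternative, late-talk slot + streaming pre-roll + reality-finale break, reaches only 474.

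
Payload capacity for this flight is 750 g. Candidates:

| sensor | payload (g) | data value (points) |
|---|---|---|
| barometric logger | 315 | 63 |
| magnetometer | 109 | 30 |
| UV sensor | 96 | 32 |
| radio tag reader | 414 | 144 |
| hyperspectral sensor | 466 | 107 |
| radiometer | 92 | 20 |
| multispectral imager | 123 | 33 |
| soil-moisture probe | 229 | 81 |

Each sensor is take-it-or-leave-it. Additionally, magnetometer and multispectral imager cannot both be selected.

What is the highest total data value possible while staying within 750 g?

257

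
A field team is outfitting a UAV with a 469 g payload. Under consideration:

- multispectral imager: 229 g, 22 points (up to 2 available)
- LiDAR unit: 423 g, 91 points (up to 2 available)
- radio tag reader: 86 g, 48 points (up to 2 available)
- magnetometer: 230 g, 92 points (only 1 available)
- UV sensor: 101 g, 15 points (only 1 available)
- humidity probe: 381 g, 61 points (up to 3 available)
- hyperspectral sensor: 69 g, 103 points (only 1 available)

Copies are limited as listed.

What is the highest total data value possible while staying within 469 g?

243

A density-first pass picks 2×radio tag reader + UV sensor + hyperspectral sensor — 214 at 342 g.
Replace radio tag reader and UV sensor with magnetometer: the trade gains 29 net, giving 243 at 385 g.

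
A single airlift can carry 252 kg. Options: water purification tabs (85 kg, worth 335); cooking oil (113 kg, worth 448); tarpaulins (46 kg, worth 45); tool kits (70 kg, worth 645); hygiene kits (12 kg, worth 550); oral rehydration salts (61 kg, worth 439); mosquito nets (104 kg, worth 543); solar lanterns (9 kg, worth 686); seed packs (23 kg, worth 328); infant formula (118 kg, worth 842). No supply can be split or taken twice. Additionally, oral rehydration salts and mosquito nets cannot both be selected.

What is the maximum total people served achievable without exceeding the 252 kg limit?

3051

Density check — solar lanterns 76.22, hygiene kits 45.83, seed packs 14.26 are the best per kg.
Filling by ratio: tarpaulins + tool kits + hygiene kits + oral rehydration salts + solar lanterns + seed packs for 2693, with 31 kg left unused.
Dropping tarpaulins and oral rehydration salts frees 107 kg; slotting in infant formula (118 kg) lifts the total to 3051 at 232 kg.
Next best is hygiene kits + oral rehydration salts + solar lanterns + seed packs + infant formula at 2845 (223 kg) — short by 206.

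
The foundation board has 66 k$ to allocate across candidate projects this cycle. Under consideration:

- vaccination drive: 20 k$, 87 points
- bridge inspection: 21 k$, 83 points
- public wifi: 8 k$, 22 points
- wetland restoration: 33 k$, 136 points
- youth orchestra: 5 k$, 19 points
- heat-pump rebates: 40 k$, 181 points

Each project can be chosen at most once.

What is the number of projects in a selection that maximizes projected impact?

3

The maximum projected impact within 66 k$ is 287.
vaccination drive + youth orchestra + heat-pump rebates hits 287 at 65 k$.
All optima have 3 projects.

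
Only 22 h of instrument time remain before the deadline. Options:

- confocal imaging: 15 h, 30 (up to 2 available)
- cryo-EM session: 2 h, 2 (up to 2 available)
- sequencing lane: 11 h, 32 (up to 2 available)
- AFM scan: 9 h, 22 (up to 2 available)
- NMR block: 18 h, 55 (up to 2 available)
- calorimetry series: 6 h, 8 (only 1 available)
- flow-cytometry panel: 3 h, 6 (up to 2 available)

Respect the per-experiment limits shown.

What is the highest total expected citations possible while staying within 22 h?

Filling by ratio: NMR block + flow-cytometry panel for 61, with 1 h left unused.
Dropping NMR block and flow-cytometry panel frees 21 h; slotting in 2×sequencing lane (22 h) lifts the total to 64 at 22 h.

64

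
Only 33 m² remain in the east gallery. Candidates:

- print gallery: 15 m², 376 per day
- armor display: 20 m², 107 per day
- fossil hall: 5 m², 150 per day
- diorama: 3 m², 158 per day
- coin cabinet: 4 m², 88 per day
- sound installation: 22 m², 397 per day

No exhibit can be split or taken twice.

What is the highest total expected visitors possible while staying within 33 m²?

772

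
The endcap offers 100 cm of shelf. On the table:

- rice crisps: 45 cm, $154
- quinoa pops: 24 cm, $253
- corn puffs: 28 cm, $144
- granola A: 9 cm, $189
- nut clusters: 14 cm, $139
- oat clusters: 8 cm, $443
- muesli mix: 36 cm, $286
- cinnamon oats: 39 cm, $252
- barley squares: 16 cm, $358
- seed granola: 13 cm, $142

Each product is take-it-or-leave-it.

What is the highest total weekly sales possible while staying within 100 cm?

1557

Filling by ratio: quinoa pops + granola A + nut clusters + oat clusters + barley squares + seed granola for 1524, with 16 cm left unused.
Replace quinoa pops with muesli mix: the trade gains 33 net, giving 1557 at 96 cm.
That's the maximum — no swap from here does better than 1557.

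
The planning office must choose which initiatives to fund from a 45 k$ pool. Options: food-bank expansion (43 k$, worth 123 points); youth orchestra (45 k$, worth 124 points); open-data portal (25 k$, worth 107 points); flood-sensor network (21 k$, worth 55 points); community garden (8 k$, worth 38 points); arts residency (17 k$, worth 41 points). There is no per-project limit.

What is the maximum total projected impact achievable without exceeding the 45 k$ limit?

190

The ratio ordering already packs tightly: 5×community garden, 40 k$, 190.
No other feasible combination exceeds 190.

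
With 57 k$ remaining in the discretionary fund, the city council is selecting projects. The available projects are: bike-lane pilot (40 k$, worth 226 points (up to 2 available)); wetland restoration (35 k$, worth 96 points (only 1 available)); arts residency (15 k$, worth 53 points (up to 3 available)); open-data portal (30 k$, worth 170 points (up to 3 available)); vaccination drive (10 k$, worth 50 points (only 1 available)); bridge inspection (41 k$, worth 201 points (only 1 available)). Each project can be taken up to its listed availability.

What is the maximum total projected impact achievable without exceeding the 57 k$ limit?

279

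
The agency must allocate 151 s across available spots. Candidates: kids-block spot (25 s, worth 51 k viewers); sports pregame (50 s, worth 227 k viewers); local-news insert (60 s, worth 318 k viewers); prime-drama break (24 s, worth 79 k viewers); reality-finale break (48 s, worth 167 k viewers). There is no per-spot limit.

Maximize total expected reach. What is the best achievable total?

715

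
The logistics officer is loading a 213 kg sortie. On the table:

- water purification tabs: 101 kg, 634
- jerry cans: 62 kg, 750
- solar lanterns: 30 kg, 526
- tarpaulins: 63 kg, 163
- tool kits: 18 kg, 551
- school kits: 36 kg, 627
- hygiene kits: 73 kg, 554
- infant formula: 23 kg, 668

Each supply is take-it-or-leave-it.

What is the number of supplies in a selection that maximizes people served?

5

The maximum people served within 213 kg is 3150.
For example jerry cans + tool kits + school kits + hygiene kits + infant formula achieves it, using 212 kg.
All optima have 5 supplies.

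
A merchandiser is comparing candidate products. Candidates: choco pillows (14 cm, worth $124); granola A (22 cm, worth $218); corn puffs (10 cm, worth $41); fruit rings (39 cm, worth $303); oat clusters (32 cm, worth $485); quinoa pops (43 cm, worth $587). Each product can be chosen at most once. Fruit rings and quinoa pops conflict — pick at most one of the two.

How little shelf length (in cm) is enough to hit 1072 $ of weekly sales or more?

Need the lightest bundle worth ≥ 1072.
oat clusters + quinoa pops: 1072 weekly sales at 75 cm.
Below 75 cm the best achievable stays under 1072.

75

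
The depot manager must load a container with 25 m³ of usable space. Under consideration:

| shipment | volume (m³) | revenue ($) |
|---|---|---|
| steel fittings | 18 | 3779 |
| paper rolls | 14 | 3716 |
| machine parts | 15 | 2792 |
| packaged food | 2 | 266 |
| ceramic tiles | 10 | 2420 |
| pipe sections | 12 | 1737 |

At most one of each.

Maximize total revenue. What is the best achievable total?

6136

The ratio ordering already packs tightly: paper rolls + ceramic tiles, 24 m³, 6136.
Runner-up machine parts + ceramic tiles tops out at 5212.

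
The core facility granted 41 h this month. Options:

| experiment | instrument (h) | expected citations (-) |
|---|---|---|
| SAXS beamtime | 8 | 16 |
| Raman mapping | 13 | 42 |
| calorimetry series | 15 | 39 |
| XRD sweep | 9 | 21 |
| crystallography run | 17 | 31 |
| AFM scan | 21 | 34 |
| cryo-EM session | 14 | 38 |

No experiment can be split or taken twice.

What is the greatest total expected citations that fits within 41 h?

102

Greedy by ratio would take Raman mapping + XRD sweep + cryo-EM session: 36 h used, total 101.
The 14 h tied up in cryo-EM session is better spent on calorimetry series — total rises to 102 (37 h).
The spare 4 h is too small for any remaining experiment, and no exchange beats 102.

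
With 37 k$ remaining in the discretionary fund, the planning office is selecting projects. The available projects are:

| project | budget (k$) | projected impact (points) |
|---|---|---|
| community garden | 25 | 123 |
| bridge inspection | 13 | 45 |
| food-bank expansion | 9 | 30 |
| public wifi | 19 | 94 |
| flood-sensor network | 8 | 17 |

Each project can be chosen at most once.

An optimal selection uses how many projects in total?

2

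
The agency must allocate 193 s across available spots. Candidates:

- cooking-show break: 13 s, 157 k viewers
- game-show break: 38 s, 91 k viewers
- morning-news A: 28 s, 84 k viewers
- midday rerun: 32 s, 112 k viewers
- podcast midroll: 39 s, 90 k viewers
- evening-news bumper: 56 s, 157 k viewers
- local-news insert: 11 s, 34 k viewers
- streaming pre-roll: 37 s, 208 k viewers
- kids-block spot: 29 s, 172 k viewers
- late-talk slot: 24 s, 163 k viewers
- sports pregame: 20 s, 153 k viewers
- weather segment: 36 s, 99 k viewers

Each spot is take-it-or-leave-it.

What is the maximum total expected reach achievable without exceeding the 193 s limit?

Filling by ratio: cooking-show break + midday rerun + local-news insert + streaming pre-roll + kids-block spot + late-talk slot + sports pregame for 999, with 27 s left unused.
The 11 s tied up in local-news insert is better spent on weather segment — total rises to 1064 (191 s).
Next best is cooking-show break + game-show break + midday rerun + streaming pre-roll + kids-block spot + late-talk slot + sports pregame at 1056 (193 s) — short by 8.

1064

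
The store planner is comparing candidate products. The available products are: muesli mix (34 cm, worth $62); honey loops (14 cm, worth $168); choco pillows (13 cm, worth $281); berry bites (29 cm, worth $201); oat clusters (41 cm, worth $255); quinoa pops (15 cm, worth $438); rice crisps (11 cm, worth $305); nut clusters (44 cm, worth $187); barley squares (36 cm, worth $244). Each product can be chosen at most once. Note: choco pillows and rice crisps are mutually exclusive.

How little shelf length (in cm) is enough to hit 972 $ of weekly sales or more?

62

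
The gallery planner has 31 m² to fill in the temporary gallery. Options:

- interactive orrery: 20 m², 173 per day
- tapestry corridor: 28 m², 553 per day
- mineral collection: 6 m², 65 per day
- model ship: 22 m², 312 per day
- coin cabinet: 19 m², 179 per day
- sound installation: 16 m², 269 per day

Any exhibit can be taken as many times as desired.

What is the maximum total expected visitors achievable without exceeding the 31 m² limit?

553

By expected visitors per m²: tapestry corridor 19.75, sound installation 16.81, model ship 14.18 lead.
Tapestry corridor uses 28 of the 31 m² and totals 553.
That's the maximum — no swap from here does better than 553.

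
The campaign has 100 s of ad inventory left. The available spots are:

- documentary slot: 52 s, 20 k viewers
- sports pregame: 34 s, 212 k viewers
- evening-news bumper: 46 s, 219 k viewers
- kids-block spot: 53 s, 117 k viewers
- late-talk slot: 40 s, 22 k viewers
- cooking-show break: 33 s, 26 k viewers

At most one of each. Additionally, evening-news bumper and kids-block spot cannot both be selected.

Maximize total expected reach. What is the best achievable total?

Sports pregame + evening-news bumper uses 80 of the 100 s and totals 431.
Runner-up sports pregame + kids-block spot tops out at 329.

431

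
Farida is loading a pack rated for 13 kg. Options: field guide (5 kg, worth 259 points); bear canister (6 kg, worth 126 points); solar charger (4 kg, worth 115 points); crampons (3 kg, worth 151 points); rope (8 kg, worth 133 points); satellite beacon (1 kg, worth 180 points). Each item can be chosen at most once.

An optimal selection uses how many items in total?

The maximum utility within 13 kg is 705.
field guide + solar charger + crampons + satellite beacon hits 705 at 13 kg.
All optima have 4 items.

4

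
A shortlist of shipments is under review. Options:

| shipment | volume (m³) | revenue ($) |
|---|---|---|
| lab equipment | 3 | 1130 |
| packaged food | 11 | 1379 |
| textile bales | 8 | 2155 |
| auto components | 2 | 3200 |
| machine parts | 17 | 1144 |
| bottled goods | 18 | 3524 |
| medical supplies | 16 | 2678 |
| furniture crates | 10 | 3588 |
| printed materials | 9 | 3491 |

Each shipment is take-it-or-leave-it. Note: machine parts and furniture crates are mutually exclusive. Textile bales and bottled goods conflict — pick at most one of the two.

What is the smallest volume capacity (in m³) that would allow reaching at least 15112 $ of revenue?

Look for the lowest-volume combination reaching 15112.
textile bales + auto components + medical supplies + furniture crates + printed materials: 15112 revenue at 45 m³.
Below 45 m³ the best achievable stays under 15112.

45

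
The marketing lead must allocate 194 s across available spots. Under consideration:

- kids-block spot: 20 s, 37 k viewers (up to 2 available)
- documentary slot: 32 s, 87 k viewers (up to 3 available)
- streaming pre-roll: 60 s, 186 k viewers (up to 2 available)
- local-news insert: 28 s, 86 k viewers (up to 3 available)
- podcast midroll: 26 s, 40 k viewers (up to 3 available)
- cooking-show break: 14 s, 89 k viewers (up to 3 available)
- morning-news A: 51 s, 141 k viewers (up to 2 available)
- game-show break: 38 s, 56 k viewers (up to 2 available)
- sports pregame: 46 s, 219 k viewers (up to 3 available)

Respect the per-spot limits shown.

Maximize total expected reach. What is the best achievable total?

924

Ranking by ratio (expected reach/s): cooking-show break 6.36, sports pregame 4.76, streaming pre-roll 3.10, local-news insert 3.07.
Best packing: 3×cooking-show break + 3×sports pregame — 180 s, 924 total.
That's the maximum — no swap from here does better than 924.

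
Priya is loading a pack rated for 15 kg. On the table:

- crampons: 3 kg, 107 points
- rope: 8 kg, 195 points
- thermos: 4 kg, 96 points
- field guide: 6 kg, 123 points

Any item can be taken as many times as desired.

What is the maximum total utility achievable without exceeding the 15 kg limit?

Best packing: 5×crampons — 15 kg, 535 total.

535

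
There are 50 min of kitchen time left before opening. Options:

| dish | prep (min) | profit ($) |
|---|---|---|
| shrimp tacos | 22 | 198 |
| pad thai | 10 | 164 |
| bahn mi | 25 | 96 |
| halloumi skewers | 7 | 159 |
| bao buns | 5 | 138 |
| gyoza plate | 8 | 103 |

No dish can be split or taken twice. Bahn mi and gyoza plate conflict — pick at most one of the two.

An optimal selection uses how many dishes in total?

4

Best achievable profit is 659.
One optimal bundle: shrimp tacos + pad thai + halloumi skewers + bao buns (44 min).
All optima have 4 dishes.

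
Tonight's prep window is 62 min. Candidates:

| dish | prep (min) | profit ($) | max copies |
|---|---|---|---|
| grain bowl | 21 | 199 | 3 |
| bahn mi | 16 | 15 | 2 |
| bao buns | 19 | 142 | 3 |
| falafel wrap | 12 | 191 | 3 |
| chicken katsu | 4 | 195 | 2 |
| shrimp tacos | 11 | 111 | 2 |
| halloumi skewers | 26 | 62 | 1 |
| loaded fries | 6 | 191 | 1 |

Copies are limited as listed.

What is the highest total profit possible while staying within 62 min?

1265

Best packing: 3×falafel wrap + 2×chicken katsu + shrimp tacos + loaded fries — 61 min, 1265 total.
Every other selection either busts 62 min or exceeds an availability limit or fails to beat 1265.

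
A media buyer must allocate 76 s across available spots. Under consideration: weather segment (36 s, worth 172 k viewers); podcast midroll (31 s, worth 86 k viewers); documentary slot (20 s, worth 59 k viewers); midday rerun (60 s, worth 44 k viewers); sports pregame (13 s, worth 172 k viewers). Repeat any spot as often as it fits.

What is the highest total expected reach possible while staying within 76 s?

860

Ranking by ratio (expected reach/s): sports pregame 13.23, weather segment 4.78, documentary slot 2.95, podcast midroll 2.77.
5×sports pregame uses 65 of the 76 s and totals 860.
Every other selection either busts 76 s or fails to beat 860.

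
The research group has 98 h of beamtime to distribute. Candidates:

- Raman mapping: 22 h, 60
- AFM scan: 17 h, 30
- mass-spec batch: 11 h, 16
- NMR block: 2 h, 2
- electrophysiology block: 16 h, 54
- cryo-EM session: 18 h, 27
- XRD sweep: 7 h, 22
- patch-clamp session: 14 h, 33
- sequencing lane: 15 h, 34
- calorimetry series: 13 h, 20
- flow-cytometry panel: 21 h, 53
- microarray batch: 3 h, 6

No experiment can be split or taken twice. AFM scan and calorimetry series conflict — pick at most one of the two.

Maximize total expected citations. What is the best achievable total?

262

Taking Raman mapping + electrophysiology block + XRD sweep + patch-clamp session + sequencing lane + flow-cytometry panel + microarray batch: 98 h used, 262 in expected citations.
The closest alternative, Raman mapping + NMR block + electrophysiology block + XRD sweep + patch-clamp session + sequencing lane + flow-cytometry panel, reaches only 258.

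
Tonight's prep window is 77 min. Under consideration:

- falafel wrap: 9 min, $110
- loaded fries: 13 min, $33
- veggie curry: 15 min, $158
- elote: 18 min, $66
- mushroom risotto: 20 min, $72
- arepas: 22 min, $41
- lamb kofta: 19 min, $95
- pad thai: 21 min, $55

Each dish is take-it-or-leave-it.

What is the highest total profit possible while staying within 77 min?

468

Ranking by ratio (profit/min): falafel wrap 12.22, veggie curry 10.53, lamb kofta 5.00.
The ratio heuristic lands on falafel wrap + loaded fries + veggie curry + elote + lamb kofta (462) but leaves 3 min idle.
Dropping elote frees 18 min; slotting in mushroom risotto (20 min) lifts the total to 468 at 76 min.
The spare 1 min is too small for any remaining dish, and no exchange beats 468.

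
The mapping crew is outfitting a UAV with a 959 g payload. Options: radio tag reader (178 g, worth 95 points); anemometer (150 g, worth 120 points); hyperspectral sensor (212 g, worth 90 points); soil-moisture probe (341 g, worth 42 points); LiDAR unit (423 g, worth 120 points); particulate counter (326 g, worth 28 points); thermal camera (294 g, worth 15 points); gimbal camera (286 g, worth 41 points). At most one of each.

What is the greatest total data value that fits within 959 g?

347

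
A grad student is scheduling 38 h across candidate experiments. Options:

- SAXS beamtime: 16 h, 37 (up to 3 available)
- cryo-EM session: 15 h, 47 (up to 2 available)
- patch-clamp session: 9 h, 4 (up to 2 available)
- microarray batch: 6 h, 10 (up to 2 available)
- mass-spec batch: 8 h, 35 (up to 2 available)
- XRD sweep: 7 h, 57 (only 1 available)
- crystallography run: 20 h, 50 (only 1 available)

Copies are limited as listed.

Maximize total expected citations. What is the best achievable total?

174

Taking cryo-EM session + 2×mass-spec batch + XRD sweep: 38 h used, 174 in expected citations.
Nothing else within 38 h beats 174.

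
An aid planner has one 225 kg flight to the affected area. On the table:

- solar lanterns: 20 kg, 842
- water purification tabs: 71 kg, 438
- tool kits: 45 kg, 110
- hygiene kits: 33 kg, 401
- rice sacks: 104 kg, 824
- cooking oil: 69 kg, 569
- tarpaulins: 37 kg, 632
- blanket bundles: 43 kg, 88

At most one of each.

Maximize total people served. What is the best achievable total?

The ratio heuristic lands on solar lanterns + tool kits + hygiene kits + cooking oil + tarpaulins (2554) but leaves 21 kg idle.
Dropping tool kits and cooking oil frees 114 kg; slotting in rice sacks (104 kg) lifts the total to 2699 at 194 kg.
Next best is solar lanterns + tool kits + hygiene kits + cooking oil + tarpaulins at 2554 (204 kg) — short by 145.

2699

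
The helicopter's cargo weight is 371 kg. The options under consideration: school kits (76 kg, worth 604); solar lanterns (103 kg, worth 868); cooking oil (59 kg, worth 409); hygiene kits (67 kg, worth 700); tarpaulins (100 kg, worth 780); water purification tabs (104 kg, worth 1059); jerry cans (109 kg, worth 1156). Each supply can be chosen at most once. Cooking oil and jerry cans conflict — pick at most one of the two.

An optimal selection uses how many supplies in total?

Best achievable people served is 3519.
One optimal bundle: school kits + hygiene kits + water purification tabs + jerry cans (356 kg).
All optima have 4 supplies.

4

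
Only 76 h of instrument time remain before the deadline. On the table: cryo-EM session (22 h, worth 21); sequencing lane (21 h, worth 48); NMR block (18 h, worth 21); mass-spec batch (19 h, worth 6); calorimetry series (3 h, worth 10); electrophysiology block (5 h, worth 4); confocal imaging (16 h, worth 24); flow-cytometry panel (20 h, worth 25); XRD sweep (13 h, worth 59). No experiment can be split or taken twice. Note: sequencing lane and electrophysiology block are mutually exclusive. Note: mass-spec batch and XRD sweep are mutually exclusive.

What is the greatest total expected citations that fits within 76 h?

166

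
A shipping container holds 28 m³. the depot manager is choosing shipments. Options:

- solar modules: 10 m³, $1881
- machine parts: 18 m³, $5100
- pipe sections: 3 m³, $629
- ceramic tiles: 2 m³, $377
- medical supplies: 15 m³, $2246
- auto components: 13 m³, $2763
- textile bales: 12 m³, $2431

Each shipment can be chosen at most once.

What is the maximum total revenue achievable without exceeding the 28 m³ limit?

The ratio heuristic lands on machine parts + pipe sections + ceramic tiles (6106) but leaves 5 m³ idle.
Dropping pipe sections and ceramic tiles frees 5 m³; slotting in solar modules (10 m³) lifts the total to 6981 at 28 m³.
The closest alternative, machine parts + pipe sections + ceramic tiles, reaches only 6106.

6981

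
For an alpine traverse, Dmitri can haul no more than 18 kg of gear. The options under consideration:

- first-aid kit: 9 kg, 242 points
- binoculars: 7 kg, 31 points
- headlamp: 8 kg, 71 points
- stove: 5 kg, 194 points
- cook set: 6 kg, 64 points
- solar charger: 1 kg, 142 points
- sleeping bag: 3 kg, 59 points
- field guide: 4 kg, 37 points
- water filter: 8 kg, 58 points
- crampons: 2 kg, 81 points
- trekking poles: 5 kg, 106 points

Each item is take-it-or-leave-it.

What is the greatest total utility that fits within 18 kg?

659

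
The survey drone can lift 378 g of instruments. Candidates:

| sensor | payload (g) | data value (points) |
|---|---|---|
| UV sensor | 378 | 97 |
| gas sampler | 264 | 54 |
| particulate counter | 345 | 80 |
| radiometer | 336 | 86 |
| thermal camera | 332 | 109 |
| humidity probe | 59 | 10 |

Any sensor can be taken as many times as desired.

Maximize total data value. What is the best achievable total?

109

By data value per g: thermal camera 0.33, UV sensor 0.26, radiometer 0.26 lead.
Thermal camera uses 332 of the 378 g and totals 109.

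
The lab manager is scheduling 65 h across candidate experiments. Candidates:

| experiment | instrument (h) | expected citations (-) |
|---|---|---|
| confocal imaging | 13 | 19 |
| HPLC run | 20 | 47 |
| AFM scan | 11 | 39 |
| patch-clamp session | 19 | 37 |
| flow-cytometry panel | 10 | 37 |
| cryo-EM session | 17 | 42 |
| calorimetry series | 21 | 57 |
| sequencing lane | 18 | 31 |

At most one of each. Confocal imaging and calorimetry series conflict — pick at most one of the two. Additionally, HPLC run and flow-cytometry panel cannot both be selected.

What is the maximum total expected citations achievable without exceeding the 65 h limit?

Ranking by ratio (expected citations/h): flow-cytometry panel 3.70, AFM scan 3.55, calorimetry series 2.71, cryo-EM session 2.47.
The ratio ordering already packs tightly: AFM scan + flow-cytometry panel + cryo-EM session + calorimetry series, 59 h, 175.
An exhaustive check of the 256 subsets confirms 175.

175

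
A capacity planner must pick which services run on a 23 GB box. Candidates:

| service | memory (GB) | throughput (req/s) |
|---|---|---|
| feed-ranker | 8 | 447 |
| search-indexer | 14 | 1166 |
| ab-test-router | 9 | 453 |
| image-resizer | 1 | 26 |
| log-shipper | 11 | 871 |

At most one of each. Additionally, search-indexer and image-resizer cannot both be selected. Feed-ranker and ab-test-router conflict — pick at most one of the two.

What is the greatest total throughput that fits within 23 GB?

1619

Taking search-indexer + ab-test-router: 23 GB used, 1619 in throughput.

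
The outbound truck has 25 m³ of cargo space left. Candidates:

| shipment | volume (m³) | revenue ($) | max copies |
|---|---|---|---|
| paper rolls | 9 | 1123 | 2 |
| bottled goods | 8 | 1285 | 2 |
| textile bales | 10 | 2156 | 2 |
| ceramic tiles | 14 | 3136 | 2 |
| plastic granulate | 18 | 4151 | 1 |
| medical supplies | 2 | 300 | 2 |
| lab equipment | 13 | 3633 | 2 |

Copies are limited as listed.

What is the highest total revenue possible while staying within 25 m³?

6089

Density check — lab equipment 279.46, plastic granulate 230.61, ceramic tiles 224.00 are the best per m³.
The ratio ordering already packs tightly: textile bales + medical supplies + lab equipment, 25 m³, 6089.
Nothing else within 25 m³ beats 6089.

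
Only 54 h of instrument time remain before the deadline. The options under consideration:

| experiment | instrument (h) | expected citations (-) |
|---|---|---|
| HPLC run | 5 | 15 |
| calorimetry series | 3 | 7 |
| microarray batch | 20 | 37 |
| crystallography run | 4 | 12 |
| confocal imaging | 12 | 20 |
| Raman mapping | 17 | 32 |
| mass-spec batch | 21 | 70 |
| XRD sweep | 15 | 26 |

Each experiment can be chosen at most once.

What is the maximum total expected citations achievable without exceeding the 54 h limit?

A density-first pass picks HPLC run + calorimetry series + crystallography run + Raman mapping + mass-spec batch — 136 at 50 h.
The 17 h tied up in Raman mapping is better spent on microarray batch — total rises to 141 (53 h).
Next best is HPLC run + calorimetry series + crystallography run + Raman mapping + mass-spec batch at 136 (50 h) — short by 5.

141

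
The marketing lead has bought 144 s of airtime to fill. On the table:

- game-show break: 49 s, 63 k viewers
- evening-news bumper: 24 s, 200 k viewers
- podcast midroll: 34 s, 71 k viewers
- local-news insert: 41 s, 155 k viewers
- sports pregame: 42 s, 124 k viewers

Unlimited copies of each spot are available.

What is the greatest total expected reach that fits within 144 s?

1200

Best packing: 6×evening-news bumper — 144 s, 1200 total.
Nothing else within 144 s beats 1200.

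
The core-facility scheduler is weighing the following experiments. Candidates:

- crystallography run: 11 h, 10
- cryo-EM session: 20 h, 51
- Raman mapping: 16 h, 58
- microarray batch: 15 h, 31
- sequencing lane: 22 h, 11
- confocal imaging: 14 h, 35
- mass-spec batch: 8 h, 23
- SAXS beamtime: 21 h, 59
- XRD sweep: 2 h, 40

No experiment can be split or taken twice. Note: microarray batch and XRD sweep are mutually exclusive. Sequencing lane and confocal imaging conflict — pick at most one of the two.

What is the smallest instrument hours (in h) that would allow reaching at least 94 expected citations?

18

Need the lightest bundle worth ≥ 94.
Raman mapping + XRD sweep: 98 expected citations at 18 h.
No combination under 18 h hits 94.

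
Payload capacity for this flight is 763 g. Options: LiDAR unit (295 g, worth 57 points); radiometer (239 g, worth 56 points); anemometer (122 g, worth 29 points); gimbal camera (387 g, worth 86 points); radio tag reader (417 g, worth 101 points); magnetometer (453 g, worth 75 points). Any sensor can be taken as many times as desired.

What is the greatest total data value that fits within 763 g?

Filling by ratio: 2×anemometer + radio tag reader for 159, with 102 g left unused.
The 417 g tied up in radio tag reader is better spent on 4×anemometer — total rises to 174 (732 g).

174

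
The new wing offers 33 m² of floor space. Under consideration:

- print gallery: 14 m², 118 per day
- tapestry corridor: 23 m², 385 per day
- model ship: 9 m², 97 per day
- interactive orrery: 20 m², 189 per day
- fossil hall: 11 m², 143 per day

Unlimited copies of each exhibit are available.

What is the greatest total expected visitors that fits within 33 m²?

482

Density check — tapestry corridor 16.74, fossil hall 13.00, model ship 10.78 are the best per m².
The ratio ordering already packs tightly: tapestry corridor + model ship, 32 m², 482.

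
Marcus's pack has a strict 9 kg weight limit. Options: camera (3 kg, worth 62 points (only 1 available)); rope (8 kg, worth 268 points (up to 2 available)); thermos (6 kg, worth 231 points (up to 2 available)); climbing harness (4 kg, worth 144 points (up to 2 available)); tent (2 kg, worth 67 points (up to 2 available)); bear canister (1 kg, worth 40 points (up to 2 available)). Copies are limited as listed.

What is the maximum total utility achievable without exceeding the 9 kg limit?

338

By utility per kg: bear canister 40.00, thermos 38.50, climbing harness 36.00 lead.
A density-first pass picks thermos + 2×bear canister — 311 at 8 kg.
The 1 kg tied up in bear canister is better spent on tent — total rises to 338 (9 kg).
No other feasible combination exceeds 338.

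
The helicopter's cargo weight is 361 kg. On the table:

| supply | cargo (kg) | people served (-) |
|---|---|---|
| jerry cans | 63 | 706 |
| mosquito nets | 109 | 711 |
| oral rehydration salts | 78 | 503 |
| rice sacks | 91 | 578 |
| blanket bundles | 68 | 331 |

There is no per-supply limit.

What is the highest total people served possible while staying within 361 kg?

Density check — jerry cans 11.21, mosquito nets 6.52, oral rehydration salts 6.45 are the best per kg.
Taking the top-ratio supplies first gives 5×jerry cans for 3530 (315 kg).
The 63 kg tied up in jerry cans is better spent on mosquito nets — total rises to 3535 (361 kg).

3535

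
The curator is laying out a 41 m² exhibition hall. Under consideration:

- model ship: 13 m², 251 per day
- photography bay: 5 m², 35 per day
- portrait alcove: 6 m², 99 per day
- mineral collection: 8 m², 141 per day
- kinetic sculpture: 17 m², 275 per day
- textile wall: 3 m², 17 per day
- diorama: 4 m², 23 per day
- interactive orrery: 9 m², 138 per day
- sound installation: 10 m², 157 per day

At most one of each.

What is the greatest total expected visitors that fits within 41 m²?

687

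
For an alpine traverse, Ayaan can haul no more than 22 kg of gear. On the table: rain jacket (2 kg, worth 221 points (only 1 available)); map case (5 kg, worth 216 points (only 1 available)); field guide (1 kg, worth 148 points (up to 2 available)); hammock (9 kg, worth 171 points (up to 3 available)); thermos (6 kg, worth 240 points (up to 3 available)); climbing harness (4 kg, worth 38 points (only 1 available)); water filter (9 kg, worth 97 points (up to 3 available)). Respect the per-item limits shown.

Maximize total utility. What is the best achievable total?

1237

The ratio heuristic lands on rain jacket + map case + 2×field guide + 2×thermos (1213) but leaves 1 kg idle.
Replace map case with thermos: the trade gains 24 net, giving 1237 at 22 kg.
Every other selection either busts 22 kg or exceeds an availability limit or fails to beat 1237.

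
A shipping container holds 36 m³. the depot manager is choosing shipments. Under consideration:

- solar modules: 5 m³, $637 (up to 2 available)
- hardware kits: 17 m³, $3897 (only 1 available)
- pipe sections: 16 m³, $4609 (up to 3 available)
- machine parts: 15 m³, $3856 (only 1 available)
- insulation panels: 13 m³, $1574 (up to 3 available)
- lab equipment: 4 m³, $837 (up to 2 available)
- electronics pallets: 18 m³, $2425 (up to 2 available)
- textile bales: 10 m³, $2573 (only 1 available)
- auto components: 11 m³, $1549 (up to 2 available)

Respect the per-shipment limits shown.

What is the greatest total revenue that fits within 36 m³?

Best packing: 2×pipe sections + lab equipment — 36 m³, 10055 total.
No other feasible combination exceeds 10055.

10055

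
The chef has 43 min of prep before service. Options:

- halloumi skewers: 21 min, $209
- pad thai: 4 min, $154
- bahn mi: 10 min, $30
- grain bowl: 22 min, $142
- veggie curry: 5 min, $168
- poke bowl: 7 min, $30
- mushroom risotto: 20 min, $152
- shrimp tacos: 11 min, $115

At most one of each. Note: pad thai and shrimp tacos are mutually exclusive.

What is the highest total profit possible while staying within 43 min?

561

Halloumi skewers + pad thai + bahn mi + veggie curry uses 40 of the 43 min and totals 561.
Halloumi skewers + pad thai + veggie curry + poke bowl (37 min) also reaches 561 — a tie, but nothing goes higher.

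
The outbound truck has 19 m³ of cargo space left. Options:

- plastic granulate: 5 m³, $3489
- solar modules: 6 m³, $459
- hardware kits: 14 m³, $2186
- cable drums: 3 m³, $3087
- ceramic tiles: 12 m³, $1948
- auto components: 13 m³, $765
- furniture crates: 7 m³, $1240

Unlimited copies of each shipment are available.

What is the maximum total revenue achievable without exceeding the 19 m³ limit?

Ranking by ratio (revenue/m³): cable drums 1029.00, plastic granulate 697.80, furniture crates 177.14.
Taking 6×cable drums: 18 m³ used, 18522 in revenue.

18522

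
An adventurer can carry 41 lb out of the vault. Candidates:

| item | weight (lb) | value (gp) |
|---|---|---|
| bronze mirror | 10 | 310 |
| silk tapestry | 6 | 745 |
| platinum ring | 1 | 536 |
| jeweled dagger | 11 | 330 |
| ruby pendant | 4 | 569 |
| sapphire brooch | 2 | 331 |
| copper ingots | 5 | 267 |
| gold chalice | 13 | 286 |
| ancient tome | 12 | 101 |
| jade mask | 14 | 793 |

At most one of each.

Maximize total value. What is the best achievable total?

3304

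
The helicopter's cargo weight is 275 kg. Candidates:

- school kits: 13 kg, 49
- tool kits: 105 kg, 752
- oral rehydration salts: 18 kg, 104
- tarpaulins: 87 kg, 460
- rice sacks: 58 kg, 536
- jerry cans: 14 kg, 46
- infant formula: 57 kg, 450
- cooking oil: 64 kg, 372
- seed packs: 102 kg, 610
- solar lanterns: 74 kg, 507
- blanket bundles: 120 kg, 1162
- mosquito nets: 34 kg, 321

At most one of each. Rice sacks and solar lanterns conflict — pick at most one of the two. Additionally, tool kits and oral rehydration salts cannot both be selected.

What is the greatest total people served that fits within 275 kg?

2469

Best packing: rice sacks + infant formula + blanket bundles + mosquito nets — 269 kg, 2469 total.
An exhaustive check of the 4096 subsets confirms 2469.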